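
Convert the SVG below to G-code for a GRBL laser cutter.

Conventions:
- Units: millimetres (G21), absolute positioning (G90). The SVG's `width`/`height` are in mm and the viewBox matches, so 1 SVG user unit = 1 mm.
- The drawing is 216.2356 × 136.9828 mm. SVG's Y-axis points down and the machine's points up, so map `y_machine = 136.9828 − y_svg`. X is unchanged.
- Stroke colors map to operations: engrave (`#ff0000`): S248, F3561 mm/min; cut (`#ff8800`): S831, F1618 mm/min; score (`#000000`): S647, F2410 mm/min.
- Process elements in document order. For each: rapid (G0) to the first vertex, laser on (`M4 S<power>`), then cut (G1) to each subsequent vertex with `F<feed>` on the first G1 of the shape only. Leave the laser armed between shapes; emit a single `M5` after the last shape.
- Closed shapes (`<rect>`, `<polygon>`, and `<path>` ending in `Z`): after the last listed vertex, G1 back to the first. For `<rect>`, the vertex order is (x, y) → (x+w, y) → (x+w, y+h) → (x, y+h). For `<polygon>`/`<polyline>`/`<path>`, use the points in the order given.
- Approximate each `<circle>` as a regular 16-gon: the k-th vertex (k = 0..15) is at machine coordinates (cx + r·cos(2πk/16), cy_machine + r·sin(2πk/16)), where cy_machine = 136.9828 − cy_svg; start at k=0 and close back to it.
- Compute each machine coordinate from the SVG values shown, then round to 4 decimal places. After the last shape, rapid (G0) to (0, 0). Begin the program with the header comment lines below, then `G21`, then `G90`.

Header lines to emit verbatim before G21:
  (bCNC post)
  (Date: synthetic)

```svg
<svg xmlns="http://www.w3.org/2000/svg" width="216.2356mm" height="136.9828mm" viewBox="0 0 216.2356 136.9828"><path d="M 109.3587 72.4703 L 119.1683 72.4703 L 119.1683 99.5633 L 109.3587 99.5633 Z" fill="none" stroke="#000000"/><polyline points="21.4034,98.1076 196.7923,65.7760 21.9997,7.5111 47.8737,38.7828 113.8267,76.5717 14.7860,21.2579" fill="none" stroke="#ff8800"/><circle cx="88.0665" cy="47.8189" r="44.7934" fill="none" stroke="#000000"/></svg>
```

Since the viewBox matches the mm dimensions, user units are millimetres directly. The only transform is the Y-flip y_m = 136.9828 − y_svg.

Shape 1 is a rectangle drawn with `<path>`. Its stroke #000000 means score at S647, F2410. After flipping Y the toolpath is (109.3587,64.5125) → (119.1683,64.5125) → (119.1683,37.4195) → (109.3587,37.4195) → (109.3587,64.5125), returning to the start.

Shape 2 is a open polyline drawn with `<polyline>`. Its stroke #ff8800 means cut at S831, F1618. After flipping Y the toolpath is (21.4034,38.8752) → (196.7923,71.2068) → (21.9997,129.4717) → (47.8737,98.2000) → (113.8267,60.4111) → (14.7860,115.7249).

Shape 3 is a circle drawn with `<circle>`. Its stroke #000000 means score at S647, F2410. After flipping Y the toolpath is (132.8599,89.1639) → (129.4502,106.3056) → (119.7402,120.8376) → (105.2082,130.5476) → (88.0665,133.9573) → (70.9248,130.5476) → (56.3928,120.8376) → (46.6828,106.3056) → (43.2731,89.1639) → (46.6828,72.0222) → (56.3928,57.4902) → (70.9248,47.7802) → (88.0665,44.3705) → (105.2082,47.7802) → (119.7402,57.4902) → (129.4502,72.0222) → (132.8599,89.1639), returning to the start.

(bCNC post)
(Date: synthetic)
G21
G90
G0 X109.3587 Y64.5125
M4 S647
G1 X119.1683 Y64.5125 F2410
G1 X119.1683 Y37.4195
G1 X109.3587 Y37.4195
G1 X109.3587 Y64.5125
G0 X21.4034 Y38.8752
M4 S831
G1 X196.7923 Y71.2068 F1618
G1 X21.9997 Y129.4717
G1 X47.8737 Y98.2000
G1 X113.8267 Y60.4111
G1 X14.7860 Y115.7249
G0 X132.8599 Y89.1639
M4 S647
G1 X129.4502 Y106.3056 F2410
G1 X119.7402 Y120.8376
G1 X105.2082 Y130.5476
G1 X88.0665 Y133.9573
G1 X70.9248 Y130.5476
G1 X56.3928 Y120.8376
G1 X46.6828 Y106.3056
G1 X43.2731 Y89.1639
G1 X46.6828 Y72.0222
G1 X56.3928 Y57.4902
G1 X70.9248 Y47.7802
G1 X88.0665 Y44.3705
G1 X105.2082 Y47.7802
G1 X119.7402 Y57.4902
G1 X129.4502 Y72.0222
G1 X132.8599 Y89.1639
M5
G0 X0.0000 Y0.0000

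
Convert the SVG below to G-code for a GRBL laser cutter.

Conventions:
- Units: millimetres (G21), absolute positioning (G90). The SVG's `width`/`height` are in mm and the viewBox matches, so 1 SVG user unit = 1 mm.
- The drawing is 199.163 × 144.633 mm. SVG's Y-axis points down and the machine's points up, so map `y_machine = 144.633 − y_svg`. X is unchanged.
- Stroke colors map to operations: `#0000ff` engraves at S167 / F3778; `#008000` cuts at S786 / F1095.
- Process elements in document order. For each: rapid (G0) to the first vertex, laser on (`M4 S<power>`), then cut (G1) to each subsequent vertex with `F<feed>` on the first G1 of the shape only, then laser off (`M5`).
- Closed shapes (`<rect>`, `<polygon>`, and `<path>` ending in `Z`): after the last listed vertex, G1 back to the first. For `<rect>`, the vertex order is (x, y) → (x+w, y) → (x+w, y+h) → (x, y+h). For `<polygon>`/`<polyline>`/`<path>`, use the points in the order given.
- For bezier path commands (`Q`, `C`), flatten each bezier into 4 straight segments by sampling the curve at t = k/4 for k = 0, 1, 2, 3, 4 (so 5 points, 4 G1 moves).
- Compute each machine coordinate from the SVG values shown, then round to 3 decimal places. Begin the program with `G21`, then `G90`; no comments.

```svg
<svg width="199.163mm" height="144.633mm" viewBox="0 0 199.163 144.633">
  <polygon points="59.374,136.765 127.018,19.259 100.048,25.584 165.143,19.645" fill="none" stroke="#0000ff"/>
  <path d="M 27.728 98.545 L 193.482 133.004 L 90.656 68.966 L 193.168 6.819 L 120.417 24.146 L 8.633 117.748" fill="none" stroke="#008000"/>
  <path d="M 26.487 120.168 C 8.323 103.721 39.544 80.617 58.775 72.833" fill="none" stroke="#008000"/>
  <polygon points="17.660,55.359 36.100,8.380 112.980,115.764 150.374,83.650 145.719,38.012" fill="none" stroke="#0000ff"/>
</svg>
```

1 u = 1 mm; y_m = 144.633 − y.

[1] `<polygon>` closed polygon, #0000ff→engrave S167 F3778: (59.374,7.868) → (127.018,125.374) → (100.048,119.049) → (165.143,124.988) → (59.374,7.868) (closed)

[2] `<path>` open polyline, #008000→cut S786 F1095: (27.728,46.088) → (193.482,11.629) → (90.656,75.667) → (193.168,137.814) → (120.417,120.487) → (8.633,26.885)

[3] `<path>` cubic bezier, #008000→cut S786 F1095: (26.487,24.465) → (21.165,37.705) → (28.608,51.381) → (43.063,63.433) → (58.775,71.800)

[4] `<polygon>` closed polygon, #0000ff→engrave S167 F3778: (17.660,89.274) → (36.100,136.253) → (112.980,28.869) → (150.374,60.983) → (145.719,106.621) → (17.660,89.274) (closed)

G21
G90
G0 X59.374 Y7.868
M4 S167
G1 X127.018 Y125.374 F3778
G1 X100.048 Y119.049
G1 X165.143 Y124.988
G1 X59.374 Y7.868
M5
G0 X27.728 Y46.088
M4 S786
G1 X193.482 Y11.629 F1095
G1 X90.656 Y75.667
G1 X193.168 Y137.814
G1 X120.417 Y120.487
G1 X8.633 Y26.885
M5
G0 X26.487 Y24.465
M4 S786
G1 X21.165 Y37.705 F1095
G1 X28.608 Y51.381
G1 X43.063 Y63.433
G1 X58.775 Y71.800
M5
G0 X17.660 Y89.274
M4 S167
G1 X36.100 Y136.253 F3778
G1 X112.980 Y28.869
G1 X150.374 Y60.983
G1 X145.719 Y106.621
G1 X17.660 Y89.274
M5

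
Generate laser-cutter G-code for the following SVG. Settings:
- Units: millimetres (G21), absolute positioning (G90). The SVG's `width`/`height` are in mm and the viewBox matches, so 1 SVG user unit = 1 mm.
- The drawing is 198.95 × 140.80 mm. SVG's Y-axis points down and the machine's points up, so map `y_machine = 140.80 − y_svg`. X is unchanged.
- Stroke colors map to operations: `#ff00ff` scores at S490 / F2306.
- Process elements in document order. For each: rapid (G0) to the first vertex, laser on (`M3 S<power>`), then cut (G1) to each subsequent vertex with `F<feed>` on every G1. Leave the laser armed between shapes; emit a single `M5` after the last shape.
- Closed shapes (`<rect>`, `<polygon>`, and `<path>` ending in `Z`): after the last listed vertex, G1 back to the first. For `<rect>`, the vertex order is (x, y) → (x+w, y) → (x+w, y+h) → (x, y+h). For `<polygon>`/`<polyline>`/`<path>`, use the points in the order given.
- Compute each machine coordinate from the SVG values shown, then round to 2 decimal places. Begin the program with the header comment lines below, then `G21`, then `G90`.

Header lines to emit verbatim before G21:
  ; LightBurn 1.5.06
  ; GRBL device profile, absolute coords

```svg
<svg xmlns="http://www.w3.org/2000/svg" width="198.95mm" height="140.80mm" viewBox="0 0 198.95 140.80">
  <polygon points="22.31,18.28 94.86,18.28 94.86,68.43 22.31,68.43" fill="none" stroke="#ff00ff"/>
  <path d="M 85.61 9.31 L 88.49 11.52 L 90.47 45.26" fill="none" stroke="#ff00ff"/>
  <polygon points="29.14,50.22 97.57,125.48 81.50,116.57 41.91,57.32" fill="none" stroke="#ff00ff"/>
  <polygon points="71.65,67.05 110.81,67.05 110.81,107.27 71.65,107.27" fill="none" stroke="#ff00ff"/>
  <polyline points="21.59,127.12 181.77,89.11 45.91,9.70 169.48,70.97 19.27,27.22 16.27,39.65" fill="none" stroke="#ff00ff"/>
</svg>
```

; LightBurn 1.5.06
; GRBL device profile, absolute coords
G21
G90
G0 X22.31 Y122.52
M3 S490
G1 X94.86 Y122.52 F2306
G1 X94.86 Y72.37 F2306
G1 X22.31 Y72.37 F2306
G1 X22.31 Y122.52 F2306
G0 X85.61 Y131.49
M3 S490
G1 X88.49 Y129.28 F2306
G1 X90.47 Y95.54 F2306
G0 X29.14 Y90.58
M3 S490
G1 X97.57 Y15.32 F2306
G1 X81.50 Y24.23 F2306
G1 X41.91 Y83.48 F2306
G1 X29.14 Y90.58 F2306
G0 X71.65 Y73.75
M3 S490
G1 X110.81 Y73.75 F2306
G1 X110.81 Y33.53 F2306
G1 X71.65 Y33.53 F2306
G1 X71.65 Y73.75 F2306
G0 X21.59 Y13.68
M3 S490
G1 X181.77 Y51.69 F2306
G1 X45.91 Y131.10 F2306
G1 X169.48 Y69.83 F2306
G1 X19.27 Y113.58 F2306
G1 X16.27 Y101.15 F2306
M5

Since the viewBox matches the mm dimensions, user units are millimetres directly. The only transform is the Y-flip y_m = 140.80 − y_svg.

Shape 1 is a rectangle drawn with `<polygon>`. Its stroke #ff00ff means score at S490, F2306. After flipping Y the toolpath is (22.31,122.52) → (94.86,122.52) → (94.86,72.37) → (22.31,72.37) → (22.31,122.52), returning to the start.

Shape 2 is a open polyline drawn with `<path>`. Its stroke #ff00ff means score at S490, F2306. After flipping Y the toolpath is (85.61,131.49) → (88.49,129.28) → (90.47,95.54).

Shape 3 is a closed polygon drawn with `<polygon>`. Its stroke #ff00ff means score at S490, F2306. After flipping Y the toolpath is (29.14,90.58) → (97.57,15.32) → (81.50,24.23) → (41.91,83.48) → (29.14,90.58), returning to the start.

Shape 4 is a rectangle drawn with `<polygon>`. Its stroke #ff00ff means score at S490, F2306. After flipping Y the toolpath is (71.65,73.75) → (110.81,73.75) → (110.81,33.53) → (71.65,33.53) → (71.65,73.75), returning to the start.

Shape 5 is a open polyline drawn with `<polyline>`. Its stroke #ff00ff means score at S490, F2306. After flipping Y the toolpath is (21.59,13.68) → (181.77,51.69) → (45.91,131.10) → (169.48,69.83) → (19.27,113.58) → (16.27,101.15).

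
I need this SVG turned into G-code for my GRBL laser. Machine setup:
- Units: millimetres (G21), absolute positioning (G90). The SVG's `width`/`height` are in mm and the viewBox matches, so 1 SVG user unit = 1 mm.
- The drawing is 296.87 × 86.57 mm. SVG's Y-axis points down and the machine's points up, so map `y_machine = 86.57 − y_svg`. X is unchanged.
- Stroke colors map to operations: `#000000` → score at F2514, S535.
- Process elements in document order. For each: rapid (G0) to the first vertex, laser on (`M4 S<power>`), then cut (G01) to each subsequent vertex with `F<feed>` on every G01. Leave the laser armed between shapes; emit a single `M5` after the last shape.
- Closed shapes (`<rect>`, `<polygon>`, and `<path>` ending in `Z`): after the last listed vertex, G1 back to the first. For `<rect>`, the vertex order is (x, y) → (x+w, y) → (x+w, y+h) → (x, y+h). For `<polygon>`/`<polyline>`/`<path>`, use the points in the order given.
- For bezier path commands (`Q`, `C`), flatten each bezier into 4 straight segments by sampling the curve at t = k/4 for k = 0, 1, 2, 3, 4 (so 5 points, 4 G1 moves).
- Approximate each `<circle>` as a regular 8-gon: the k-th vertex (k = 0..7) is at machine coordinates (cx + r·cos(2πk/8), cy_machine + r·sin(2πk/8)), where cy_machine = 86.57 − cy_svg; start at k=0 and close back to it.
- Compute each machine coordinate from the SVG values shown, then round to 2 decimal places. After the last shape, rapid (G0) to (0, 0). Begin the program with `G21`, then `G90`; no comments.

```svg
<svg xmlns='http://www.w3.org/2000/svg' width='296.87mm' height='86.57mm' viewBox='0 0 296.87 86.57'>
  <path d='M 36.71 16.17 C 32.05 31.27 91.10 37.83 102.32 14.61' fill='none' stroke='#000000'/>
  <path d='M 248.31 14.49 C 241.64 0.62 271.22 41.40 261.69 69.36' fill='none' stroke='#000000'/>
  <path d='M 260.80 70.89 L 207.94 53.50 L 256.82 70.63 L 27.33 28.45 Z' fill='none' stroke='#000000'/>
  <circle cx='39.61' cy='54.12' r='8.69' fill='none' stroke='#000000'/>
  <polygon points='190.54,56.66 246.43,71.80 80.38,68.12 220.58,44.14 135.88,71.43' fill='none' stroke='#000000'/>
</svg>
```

1 u = 1 mm; y_m = 86.57 − y.

[1] `<path>` cubic bezier, #000000→score S535 F2514: (36.71,70.40) → (43.42,61.01) → (63.56,56.81) → (86.68,59.80) → (102.32,71.96)

[2] `<path>` cubic bezier, #000000→score S535 F2514: (248.31,72.08) → (248.93,73.29) → (256.07,60.33) → (262.68,39.53) → (261.69,17.21)

[3] `<path>` closed polygon, #000000→score S535 F2514: (260.80,15.68) → (207.94,33.07) → (256.82,15.94) → (27.33,58.12) → (260.80,15.68) (closed)

[4] `<circle>` circle, #000000→score S535 F2514: (48.30,32.45) → (45.75,38.59) → (39.61,41.14) → (33.47,38.59) → (30.92,32.45) → (33.47,26.31) → (39.61,23.76) → (45.75,26.31) → (48.30,32.45) (closed)

[5] `<polygon>` closed polygon, #000000→score S535 F2514: (190.54,29.91) → (246.43,14.77) → (80.38,18.45) → (220.58,42.43) → (135.88,15.14) → (190.54,29.91) (closed)

G21
G90
G0 X36.71 Y70.40
M4 S535
G01 X43.42 Y61.01 F2514
G01 X63.56 Y56.81 F2514
G01 X86.68 Y59.80 F2514
G01 X102.32 Y71.96 F2514
G0 X248.31 Y72.08
M4 S535
G01 X248.93 Y73.29 F2514
G01 X256.07 Y60.33 F2514
G01 X262.68 Y39.53 F2514
G01 X261.69 Y17.21 F2514
G0 X260.80 Y15.68
M4 S535
G01 X207.94 Y33.07 F2514
G01 X256.82 Y15.94 F2514
G01 X27.33 Y58.12 F2514
G01 X260.80 Y15.68 F2514
G0 X48.30 Y32.45
M4 S535
G01 X45.75 Y38.59 F2514
G01 X39.61 Y41.14 F2514
G01 X33.47 Y38.59 F2514
G01 X30.92 Y32.45 F2514
G01 X33.47 Y26.31 F2514
G01 X39.61 Y23.76 F2514
G01 X45.75 Y26.31 F2514
G01 X48.30 Y32.45 F2514
G0 X190.54 Y29.91
M4 S535
G01 X246.43 Y14.77 F2514
G01 X80.38 Y18.45 F2514
G01 X220.58 Y42.43 F2514
G01 X135.88 Y15.14 F2514
G01 X190.54 Y29.91 F2514
M5
G0 X0.00 Y0.00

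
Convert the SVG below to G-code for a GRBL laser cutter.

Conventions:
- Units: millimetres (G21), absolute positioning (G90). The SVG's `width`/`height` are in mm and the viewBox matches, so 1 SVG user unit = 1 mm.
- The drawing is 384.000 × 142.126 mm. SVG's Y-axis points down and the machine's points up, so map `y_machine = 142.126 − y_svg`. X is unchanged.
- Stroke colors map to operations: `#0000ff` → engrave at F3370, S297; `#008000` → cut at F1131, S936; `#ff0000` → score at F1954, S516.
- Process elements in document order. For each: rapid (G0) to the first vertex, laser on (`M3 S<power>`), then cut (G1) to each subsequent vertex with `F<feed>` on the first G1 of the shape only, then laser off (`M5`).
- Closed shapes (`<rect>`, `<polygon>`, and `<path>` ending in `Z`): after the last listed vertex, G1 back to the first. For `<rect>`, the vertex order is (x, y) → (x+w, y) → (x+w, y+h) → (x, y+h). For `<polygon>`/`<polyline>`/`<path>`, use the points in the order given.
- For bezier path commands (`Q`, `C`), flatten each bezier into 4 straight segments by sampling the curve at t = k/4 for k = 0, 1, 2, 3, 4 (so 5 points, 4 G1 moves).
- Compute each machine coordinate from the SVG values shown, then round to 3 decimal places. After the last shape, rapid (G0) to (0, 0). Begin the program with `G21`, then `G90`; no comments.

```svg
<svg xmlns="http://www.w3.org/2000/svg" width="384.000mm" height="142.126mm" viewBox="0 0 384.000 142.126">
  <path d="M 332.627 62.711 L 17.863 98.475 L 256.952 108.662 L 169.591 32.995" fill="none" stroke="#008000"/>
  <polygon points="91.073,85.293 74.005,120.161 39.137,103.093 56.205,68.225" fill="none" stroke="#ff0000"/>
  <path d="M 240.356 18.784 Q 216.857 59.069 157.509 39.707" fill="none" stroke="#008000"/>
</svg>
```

G21
G90
G0 X332.627 Y79.415
M3 S936
G1 X17.863 Y43.651 F1131
G1 X256.952 Y33.464
G1 X169.591 Y109.131
M5
G0 X91.073 Y56.833
M3 S516
G1 X74.005 Y21.965 F1954
G1 X39.137 Y39.033
G1 X56.205 Y73.901
G1 X91.073 Y56.833
M5
G0 X240.356 Y123.342
M3 S936
G1 X226.366 Y106.927 F1131
G1 X207.895 Y97.969
G1 X184.942 Y96.466
G1 X157.509 Y102.419
M5
G0 X0.000 Y0.000

1 u = 1 mm; y_m = 142.126 − y.

[1] `<path>` open polyline, #008000→cut S936 F1131: (332.627,79.415) → (17.863,43.651) → (256.952,33.464) → (169.591,109.131)

[2] `<polygon>` regular polygon, #ff0000→score S516 F1954: (91.073,56.833) → (74.005,21.965) → (39.137,39.033) → (56.205,73.901) → (91.073,56.833) (closed)

[3] `<path>` quadratic bezier, #008000→cut S936 F1131: (240.356,123.342) → (226.366,106.927) → (207.895,97.969) → (184.942,96.466) → (157.509,102.419)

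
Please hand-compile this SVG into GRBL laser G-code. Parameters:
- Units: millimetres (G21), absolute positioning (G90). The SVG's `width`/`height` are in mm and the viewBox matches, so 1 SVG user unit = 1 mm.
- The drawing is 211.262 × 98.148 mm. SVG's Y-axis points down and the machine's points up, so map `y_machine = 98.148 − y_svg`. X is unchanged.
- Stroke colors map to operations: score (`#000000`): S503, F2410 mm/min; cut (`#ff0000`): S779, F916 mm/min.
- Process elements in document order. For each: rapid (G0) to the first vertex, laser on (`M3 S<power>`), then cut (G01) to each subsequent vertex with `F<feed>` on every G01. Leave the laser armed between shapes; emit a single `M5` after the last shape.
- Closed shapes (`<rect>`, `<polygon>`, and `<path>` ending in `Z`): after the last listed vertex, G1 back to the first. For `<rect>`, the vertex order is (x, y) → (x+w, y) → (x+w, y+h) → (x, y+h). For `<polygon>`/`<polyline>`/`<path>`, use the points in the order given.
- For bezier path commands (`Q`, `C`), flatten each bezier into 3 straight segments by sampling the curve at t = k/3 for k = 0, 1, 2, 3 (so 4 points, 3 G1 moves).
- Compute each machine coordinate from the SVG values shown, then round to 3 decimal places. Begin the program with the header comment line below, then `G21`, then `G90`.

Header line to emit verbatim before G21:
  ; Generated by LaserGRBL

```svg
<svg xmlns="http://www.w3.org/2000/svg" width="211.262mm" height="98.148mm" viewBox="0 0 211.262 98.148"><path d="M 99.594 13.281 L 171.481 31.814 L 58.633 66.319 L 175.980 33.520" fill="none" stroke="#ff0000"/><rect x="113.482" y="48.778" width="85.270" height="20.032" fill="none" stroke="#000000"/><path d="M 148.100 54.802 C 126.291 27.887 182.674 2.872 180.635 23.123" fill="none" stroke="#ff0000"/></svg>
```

; Generated by LaserGRBL
G21
G90
G0 X99.594 Y84.867
M3 S779
G01 X171.481 Y66.334 F916
G01 X58.633 Y31.829 F916
G01 X175.980 Y64.628 F916
G0 X113.482 Y49.370
M3 S503
G01 X198.752 Y49.370 F2410
G01 X198.752 Y29.338 F2410
G01 X113.482 Y29.338 F2410
G01 X113.482 Y49.370 F2410
G0 X148.100 Y43.346
M3 S779
G01 X147.295 Y68.022 F916
G01 X168.260 Y81.793 F916
G01 X180.635 Y75.025 F916
M5

Since the viewBox matches the mm dimensions, user units are millimetres directly. The only transform is the Y-flip y_m = 98.148 − y_svg.

Shape 1 is a open polyline drawn with `<path>`. Its stroke #ff0000 means cut at S779, F916. After flipping Y the toolpath is (99.594,84.867) → (171.481,66.334) → (58.633,31.829) → (175.980,64.628).

Shape 2 is a rectangle drawn with `<rect>`. Its stroke #000000 means score at S503, F2410. After flipping Y the toolpath is (113.482,49.370) → (198.752,49.370) → (198.752,29.338) → (113.482,29.338) → (113.482,49.370), returning to the start.

Shape 3 is a cubic bezier drawn with `<path>`. Its stroke #ff0000 means cut at S779, F916. After flipping Y the toolpath is (148.100,43.346) → (147.295,68.022) → (168.260,81.793) → (180.635,75.025).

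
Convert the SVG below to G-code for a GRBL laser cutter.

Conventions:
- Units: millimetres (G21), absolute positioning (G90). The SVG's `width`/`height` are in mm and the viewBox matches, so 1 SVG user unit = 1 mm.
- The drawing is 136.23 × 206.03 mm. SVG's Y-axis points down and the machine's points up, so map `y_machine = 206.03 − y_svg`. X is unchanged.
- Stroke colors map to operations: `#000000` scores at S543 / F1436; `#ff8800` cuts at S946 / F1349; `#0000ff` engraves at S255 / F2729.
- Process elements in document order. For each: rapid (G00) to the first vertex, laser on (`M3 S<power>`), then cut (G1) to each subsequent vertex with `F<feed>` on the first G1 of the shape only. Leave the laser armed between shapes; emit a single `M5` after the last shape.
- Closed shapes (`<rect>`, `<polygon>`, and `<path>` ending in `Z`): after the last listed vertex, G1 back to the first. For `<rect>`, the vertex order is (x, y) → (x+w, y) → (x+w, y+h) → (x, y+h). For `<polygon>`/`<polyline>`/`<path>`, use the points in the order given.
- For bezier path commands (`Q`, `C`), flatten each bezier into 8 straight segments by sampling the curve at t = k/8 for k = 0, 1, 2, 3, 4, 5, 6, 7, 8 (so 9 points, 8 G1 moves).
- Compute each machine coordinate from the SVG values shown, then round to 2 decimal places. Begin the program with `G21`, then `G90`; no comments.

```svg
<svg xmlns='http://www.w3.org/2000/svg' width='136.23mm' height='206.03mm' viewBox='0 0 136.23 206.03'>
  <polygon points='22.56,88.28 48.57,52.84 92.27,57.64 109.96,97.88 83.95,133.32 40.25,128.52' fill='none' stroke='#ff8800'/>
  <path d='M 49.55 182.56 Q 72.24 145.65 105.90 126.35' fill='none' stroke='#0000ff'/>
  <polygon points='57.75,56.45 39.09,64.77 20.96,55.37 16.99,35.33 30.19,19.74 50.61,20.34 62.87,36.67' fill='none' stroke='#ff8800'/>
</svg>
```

G21
G90
G00 X22.56 Y117.75
M3 S946
G1 X48.57 Y153.19 F1349
G1 X92.27 Y148.39
G1 X109.96 Y108.15
G1 X83.95 Y72.71
G1 X40.25 Y77.51
G1 X22.56 Y117.75
G00 X49.55 Y23.47
M3 S255
G1 X55.39 Y32.42 F2729
G1 X61.58 Y40.82
G1 X68.11 Y48.68
G1 X74.98 Y55.98
G1 X82.20 Y62.73
G1 X89.76 Y68.93
G1 X97.66 Y74.58
G1 X105.90 Y79.68
G00 X57.75 Y149.58
M3 S946
G1 X39.09 Y141.26 F1349
G1 X20.96 Y150.66
G1 X16.99 Y170.70
G1 X30.19 Y186.29
G1 X50.61 Y185.69
G1 X62.87 Y169.36
G1 X57.75 Y149.58
M5

1 u = 1 mm; y_m = 206.03 − y.

[1] `<polygon>` regular polygon, #ff8800→cut S946 F1349: (22.56,117.75) → (48.57,153.19) → (92.27,148.39) → (109.96,108.15) → (83.95,72.71) → (40.25,77.51) → (22.56,117.75) (closed)

[2] `<path>` quadratic bezier, #0000ff→engrave S255 F2729: (49.55,23.47) → (55.39,32.42) → (61.58,40.82) → (68.11,48.68) → (74.98,55.98) → (82.20,62.73) → (89.76,68.93) → (97.66,74.58) → (105.90,79.68)

[3] `<polygon>` regular polygon, #ff8800→cut S946 F1349: (57.75,149.58) → (39.09,141.26) → (20.96,150.66) → (16.99,170.70) → (30.19,186.29) → (50.61,185.69) → (62.87,169.36) → (57.75,149.58) (closed)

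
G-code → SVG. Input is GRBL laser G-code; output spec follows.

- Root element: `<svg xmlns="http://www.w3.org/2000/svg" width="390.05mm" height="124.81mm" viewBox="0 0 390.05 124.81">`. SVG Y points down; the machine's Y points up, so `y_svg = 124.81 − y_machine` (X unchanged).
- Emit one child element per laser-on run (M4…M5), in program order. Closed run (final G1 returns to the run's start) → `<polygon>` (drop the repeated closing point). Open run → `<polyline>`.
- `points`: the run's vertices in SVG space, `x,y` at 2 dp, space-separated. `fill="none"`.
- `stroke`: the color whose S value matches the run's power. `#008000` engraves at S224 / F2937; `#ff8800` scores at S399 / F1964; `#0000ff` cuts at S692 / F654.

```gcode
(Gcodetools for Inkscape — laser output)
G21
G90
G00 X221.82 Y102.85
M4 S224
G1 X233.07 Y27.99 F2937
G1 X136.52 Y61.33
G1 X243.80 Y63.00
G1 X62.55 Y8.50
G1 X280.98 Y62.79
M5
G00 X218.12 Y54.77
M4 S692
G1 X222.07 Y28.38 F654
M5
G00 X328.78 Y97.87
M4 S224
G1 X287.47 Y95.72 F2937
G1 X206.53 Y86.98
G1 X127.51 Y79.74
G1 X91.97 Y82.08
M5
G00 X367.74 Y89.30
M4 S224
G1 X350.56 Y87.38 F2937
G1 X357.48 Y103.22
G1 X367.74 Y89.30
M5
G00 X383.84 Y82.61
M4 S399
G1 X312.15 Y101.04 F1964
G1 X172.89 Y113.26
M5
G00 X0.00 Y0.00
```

<svg xmlns="http://www.w3.org/2000/svg" width="390.05mm" height="124.81mm" viewBox="0 0 390.05 124.81">
  <polyline points="221.82,21.96 233.07,96.82 136.52,63.48 243.80,61.81 62.55,116.31 280.98,62.02" fill="none" stroke="#008000"/>
  <polyline points="218.12,70.04 222.07,96.43" fill="none" stroke="#0000ff"/>
  <polyline points="328.78,26.94 287.47,29.09 206.53,37.83 127.51,45.07 91.97,42.73" fill="none" stroke="#008000"/>
  <polygon points="367.74,35.51 350.56,37.43 357.48,21.59" fill="none" stroke="#008000"/>
  <polyline points="383.84,42.20 312.15,23.77 172.89,11.55" fill="none" stroke="#ff8800"/>
</svg>

Each laser-on run becomes one SVG element. Flip Y back into SVG space with y_svg = 124.81 − y_machine.

Run 1: power S224 maps to stroke `#008000` (engrave). The run is open, so emit a `<polyline>` with points (Y-flipped): 221.82,21.96 233.07,96.82 136.52,63.48 243.80,61.81 62.55,116.31 280.98,62.02.

Run 2: power S692 maps to stroke `#0000ff` (cut). The run is open, so emit a `<polyline>` with points (Y-flipped): 218.12,70.04 222.07,96.43.

Run 3: power S224 maps to stroke `#008000` (engrave). The run is open, so emit a `<polyline>` with points (Y-flipped): 328.78,26.94 287.47,29.09 206.53,37.83 127.51,45.07 91.97,42.73.

Run 4: power S224 maps to stroke `#008000` (engrave). The run returns to its start, so emit a `<polygon>` with points (Y-flipped): 367.74,35.51 350.56,37.43 357.48,21.59.

Run 5: S399 ⇒ score layer `#ff8800`. The run is open, so emit a `<polyline>` with points (Y-flipped): 383.84,42.20 312.15,23.77 172.89,11.55.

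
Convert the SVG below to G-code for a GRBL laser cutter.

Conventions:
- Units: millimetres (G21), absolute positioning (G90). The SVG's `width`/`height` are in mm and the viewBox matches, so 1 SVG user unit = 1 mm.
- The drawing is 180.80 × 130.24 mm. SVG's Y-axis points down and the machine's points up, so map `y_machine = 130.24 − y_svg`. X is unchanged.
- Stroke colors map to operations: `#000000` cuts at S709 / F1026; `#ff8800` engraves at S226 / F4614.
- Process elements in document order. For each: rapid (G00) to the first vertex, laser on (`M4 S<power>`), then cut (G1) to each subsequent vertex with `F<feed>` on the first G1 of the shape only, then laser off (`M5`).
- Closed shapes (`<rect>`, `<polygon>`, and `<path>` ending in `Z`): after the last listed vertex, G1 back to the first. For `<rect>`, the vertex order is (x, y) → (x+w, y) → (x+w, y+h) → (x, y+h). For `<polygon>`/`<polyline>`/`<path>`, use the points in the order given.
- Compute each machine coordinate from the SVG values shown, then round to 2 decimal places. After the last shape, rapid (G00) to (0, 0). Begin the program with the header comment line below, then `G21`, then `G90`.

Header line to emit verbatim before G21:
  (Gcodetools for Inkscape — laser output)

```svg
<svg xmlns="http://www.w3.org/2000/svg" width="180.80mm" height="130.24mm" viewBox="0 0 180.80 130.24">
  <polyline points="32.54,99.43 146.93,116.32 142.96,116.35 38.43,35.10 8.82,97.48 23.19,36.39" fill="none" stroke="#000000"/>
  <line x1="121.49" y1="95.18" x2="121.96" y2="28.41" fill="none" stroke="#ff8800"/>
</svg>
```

viewBox `0 0 180.80 130.24` with mm width/height → 1 unit = 1 mm. Flip: y_m = 130.24 − y_svg.

**Shape 1** — `<polyline>` open polyline, stroke `#000000` → cut (S709, F1026). Machine vertices: (32.54,30.81) → (146.93,13.92) → (142.96,13.89) → (38.43,95.14) → (8.82,32.76) → (23.19,93.85). Open path.

**Shape 2** — `<line>` line segment, stroke `#ff8800` → engrave (S226, F4614). Machine vertices: (121.49,35.06) → (121.96,101.83). Open path.

(Gcodetools for Inkscape — laser output)
G21
G90
G00 X32.54 Y30.81
M4 S709
G1 X146.93 Y13.92 F1026
G1 X142.96 Y13.89
G1 X38.43 Y95.14
G1 X8.82 Y32.76
G1 X23.19 Y93.85
M5
G00 X121.49 Y35.06
M4 S226
G1 X121.96 Y101.83 F4614
M5
G00 X0.00 Y0.00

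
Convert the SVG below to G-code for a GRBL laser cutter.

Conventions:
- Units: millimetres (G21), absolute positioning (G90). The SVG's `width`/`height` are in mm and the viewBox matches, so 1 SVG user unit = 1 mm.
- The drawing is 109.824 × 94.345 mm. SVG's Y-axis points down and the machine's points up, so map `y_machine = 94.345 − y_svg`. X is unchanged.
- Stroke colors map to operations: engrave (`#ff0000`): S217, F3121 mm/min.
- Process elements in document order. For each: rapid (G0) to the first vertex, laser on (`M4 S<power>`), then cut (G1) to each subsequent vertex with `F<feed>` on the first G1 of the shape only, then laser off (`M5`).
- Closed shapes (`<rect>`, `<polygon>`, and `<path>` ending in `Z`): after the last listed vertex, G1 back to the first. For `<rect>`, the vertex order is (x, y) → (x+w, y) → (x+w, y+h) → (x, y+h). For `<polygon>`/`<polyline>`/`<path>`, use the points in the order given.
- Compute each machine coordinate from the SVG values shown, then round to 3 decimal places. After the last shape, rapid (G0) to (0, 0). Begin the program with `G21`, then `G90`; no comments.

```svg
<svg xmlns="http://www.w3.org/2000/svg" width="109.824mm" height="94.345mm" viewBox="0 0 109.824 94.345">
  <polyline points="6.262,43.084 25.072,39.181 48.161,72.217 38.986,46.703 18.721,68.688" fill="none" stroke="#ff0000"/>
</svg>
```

G21
G90
G0 X6.262 Y51.261
M4 S217
G1 X25.072 Y55.164 F3121
G1 X48.161 Y22.128
G1 X38.986 Y47.642
G1 X18.721 Y25.657
M5
G0 X0.000 Y0.000

viewBox `0 0 109.824 94.345` with mm width/height → 1 unit = 1 mm. Flip: y_m = 94.345 − y_svg.

**Shape 1** — `<polyline>` open polyline, stroke `#ff0000` → engrave (S217, F3121). Machine vertices: (6.262,51.261) → (25.072,55.164) → (48.161,22.128) → (38.986,47.642) → (18.721,25.657). Open path.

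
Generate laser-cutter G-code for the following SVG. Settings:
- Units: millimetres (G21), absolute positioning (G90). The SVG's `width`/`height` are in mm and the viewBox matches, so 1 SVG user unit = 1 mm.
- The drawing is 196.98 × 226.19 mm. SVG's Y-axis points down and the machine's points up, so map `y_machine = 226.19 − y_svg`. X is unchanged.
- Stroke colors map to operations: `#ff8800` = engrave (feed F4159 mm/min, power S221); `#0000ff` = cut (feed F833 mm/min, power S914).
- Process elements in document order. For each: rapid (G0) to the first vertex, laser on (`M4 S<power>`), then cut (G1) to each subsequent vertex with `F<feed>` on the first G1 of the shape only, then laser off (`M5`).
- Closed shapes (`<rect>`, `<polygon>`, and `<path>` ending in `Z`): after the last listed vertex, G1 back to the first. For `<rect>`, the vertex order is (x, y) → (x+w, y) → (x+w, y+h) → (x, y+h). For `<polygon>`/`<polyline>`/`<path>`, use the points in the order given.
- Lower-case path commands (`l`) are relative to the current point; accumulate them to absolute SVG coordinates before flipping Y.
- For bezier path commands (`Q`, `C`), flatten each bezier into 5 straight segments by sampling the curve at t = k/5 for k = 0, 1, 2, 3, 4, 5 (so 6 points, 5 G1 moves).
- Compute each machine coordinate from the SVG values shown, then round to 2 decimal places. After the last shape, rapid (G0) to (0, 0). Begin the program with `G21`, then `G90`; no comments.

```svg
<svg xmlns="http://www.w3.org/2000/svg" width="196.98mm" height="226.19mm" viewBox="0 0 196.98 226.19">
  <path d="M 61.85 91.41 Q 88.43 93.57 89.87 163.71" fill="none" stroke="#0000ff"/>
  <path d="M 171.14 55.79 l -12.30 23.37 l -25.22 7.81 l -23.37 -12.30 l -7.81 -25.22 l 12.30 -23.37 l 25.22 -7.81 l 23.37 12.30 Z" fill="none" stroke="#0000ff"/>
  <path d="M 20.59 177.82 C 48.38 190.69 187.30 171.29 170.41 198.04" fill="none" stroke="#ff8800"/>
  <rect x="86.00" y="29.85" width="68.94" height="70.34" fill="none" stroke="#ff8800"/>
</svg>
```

G21
G90
G0 X61.85 Y134.78
M4 S914
G1 X71.48 Y131.20 F833
G1 X79.09 Y122.18
G1 X84.70 Y107.72
G1 X88.29 Y87.82
G1 X89.87 Y62.48
M5
G0 X171.14 Y170.40
M4 S914
G1 X158.84 Y147.03 F833
G1 X133.62 Y139.22
G1 X110.25 Y151.52
G1 X102.44 Y176.74
G1 X114.74 Y200.11
G1 X139.96 Y207.92
G1 X163.33 Y195.62
G1 X171.14 Y170.40
M5
G0 X20.59 Y48.37
M4 S221
G1 X48.46 Y43.89 F4159
G1 X90.20 Y43.40
G1 X132.97 Y43.12
G1 X163.98 Y39.29
G1 X170.41 Y28.15
M5
G0 X86.00 Y196.34
M4 S221
G1 X154.94 Y196.34 F4159
G1 X154.94 Y126.00
G1 X86.00 Y126.00
G1 X86.00 Y196.34
M5
G0 X0.00 Y0.00

Since the viewBox matches the mm dimensions, user units are millimetres directly. The only transform is the Y-flip y_m = 226.19 − y_svg.

Shape 1 is a quadratic bezier drawn with `<path>`. Its stroke #0000ff means cut at S914, F833. After flipping Y the toolpath is (61.85,134.78) → (71.48,131.20) → (79.09,122.18) → (84.70,107.72) → (88.29,87.82) → (89.87,62.48).

Shape 2 is a regular polygon drawn with `<path>`. Its stroke #0000ff means cut at S914, F833. After flipping Y the toolpath is (171.14,170.40) → (158.84,147.03) → (133.62,139.22) → (110.25,151.52) → (102.44,176.74) → (114.74,200.11) → (139.96,207.92) → (163.33,195.62) → (171.14,170.40), returning to the start.

Shape 3 is a cubic bezier drawn with `<path>`. Its stroke #ff8800 means engrave at S221, F4159. After flipping Y the toolpath is (20.59,48.37) → (48.46,43.89) → (90.20,43.40) → (132.97,43.12) → (163.98,39.29) → (170.41,28.15).

Shape 4 is a rectangle drawn with `<rect>`. Its stroke #ff8800 means engrave at S221, F4159. After flipping Y the toolpath is (86.00,196.34) → (154.94,196.34) → (154.94,126.00) → (86.00,126.00) → (86.00,196.34), returning to the start.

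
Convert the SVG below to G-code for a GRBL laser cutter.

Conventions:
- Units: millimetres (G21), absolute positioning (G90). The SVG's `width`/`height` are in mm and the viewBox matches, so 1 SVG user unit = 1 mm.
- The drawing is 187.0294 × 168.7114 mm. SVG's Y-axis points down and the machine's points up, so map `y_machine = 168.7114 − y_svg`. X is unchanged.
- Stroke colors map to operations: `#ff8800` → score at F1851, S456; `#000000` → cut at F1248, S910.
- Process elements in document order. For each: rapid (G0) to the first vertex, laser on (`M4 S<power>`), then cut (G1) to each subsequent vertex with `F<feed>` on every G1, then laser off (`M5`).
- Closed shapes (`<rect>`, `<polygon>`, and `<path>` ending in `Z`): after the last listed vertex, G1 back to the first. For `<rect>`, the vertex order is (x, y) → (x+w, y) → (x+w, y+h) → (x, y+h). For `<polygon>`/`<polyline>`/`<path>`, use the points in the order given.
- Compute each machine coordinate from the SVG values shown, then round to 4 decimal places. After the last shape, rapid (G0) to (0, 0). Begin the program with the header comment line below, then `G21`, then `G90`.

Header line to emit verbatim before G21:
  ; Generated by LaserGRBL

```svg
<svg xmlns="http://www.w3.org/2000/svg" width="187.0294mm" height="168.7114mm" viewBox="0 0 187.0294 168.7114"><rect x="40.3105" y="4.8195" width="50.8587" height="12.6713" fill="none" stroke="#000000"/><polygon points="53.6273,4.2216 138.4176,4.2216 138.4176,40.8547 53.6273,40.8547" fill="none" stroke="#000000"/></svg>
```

Since the viewBox matches the mm dimensions, user units are millimetres directly. The only transform is the Y-flip y_m = 168.7114 − y_svg.

Shape 1 is a rectangle drawn with `<rect>`. Its stroke #000000 means cut at S910, F1248. After flipping Y the toolpath is (40.3105,163.8919) → (91.1692,163.8919) → (91.1692,151.2206) → (40.3105,151.2206) → (40.3105,163.8919), returning to the start.

Shape 2 is a rectangle drawn with `<polygon>`. Its stroke #000000 means cut at S910, F1248. After flipping Y the toolpath is (53.6273,164.4898) → (138.4176,164.4898) → (138.4176,127.8567) → (53.6273,127.8567) → (53.6273,164.4898), returning to the start.

; Generated by LaserGRBL
G21
G90
G0 X40.3105 Y163.8919
M4 S910
G1 X91.1692 Y163.8919 F1248
G1 X91.1692 Y151.2206 F1248
G1 X40.3105 Y151.2206 F1248
G1 X40.3105 Y163.8919 F1248
M5
G0 X53.6273 Y164.4898
M4 S910
G1 X138.4176 Y164.4898 F1248
G1 X138.4176 Y127.8567 F1248
G1 X53.6273 Y127.8567 F1248
G1 X53.6273 Y164.4898 F1248
M5
G0 X0.0000 Y0.0000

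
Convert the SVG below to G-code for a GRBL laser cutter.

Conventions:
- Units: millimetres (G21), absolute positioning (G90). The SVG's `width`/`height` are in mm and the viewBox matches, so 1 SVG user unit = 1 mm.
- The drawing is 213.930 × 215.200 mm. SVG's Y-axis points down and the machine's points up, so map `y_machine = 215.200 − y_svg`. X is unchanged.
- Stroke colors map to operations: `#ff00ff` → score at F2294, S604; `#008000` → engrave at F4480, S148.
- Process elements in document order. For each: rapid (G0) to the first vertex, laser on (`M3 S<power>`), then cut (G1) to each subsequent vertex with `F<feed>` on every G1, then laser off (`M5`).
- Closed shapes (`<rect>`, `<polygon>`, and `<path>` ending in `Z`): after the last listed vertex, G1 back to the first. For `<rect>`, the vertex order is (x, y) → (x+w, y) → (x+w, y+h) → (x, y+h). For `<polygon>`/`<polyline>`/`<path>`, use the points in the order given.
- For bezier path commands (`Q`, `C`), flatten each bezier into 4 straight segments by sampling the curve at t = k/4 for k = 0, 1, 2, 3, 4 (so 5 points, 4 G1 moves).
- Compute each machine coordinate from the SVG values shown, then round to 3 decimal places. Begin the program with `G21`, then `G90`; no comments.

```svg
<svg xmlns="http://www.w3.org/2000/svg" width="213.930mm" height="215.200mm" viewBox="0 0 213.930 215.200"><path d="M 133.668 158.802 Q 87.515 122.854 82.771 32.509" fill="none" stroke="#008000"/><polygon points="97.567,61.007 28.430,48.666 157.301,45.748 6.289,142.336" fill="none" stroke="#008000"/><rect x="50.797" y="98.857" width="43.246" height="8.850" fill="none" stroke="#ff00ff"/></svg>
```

G21
G90
G0 X133.668 Y56.398
M3 S148
G1 X113.180 Y77.772 F4480
G1 X97.867 Y105.945 F4480
G1 X87.731 Y140.918 F4480
G1 X82.771 Y182.691 F4480
M5
G0 X97.567 Y154.193
M3 S148
G1 X28.430 Y166.534 F4480
G1 X157.301 Y169.452 F4480
G1 X6.289 Y72.864 F4480
G1 X97.567 Y154.193 F4480
M5
G0 X50.797 Y116.343
M3 S604
G1 X94.043 Y116.343 F2294
G1 X94.043 Y107.493 F2294
G1 X50.797 Y107.493 F2294
G1 X50.797 Y116.343 F2294
M5

viewBox `0 0 213.930 215.200` with mm width/height → 1 unit = 1 mm. Flip: y_m = 215.200 − y_svg.

**Shape 1** — `<path>` quadratic bezier, stroke `#008000` → engrave (S148, F4480). Control points (SVG): P0=(133.668,158.802), P1=(87.515,122.854), P2=(82.771,32.509); sampled at t=k/4. Machine vertices: (133.668,56.398) → (113.180,77.772) → (97.867,105.945) → (87.731,140.918) → (82.771,182.691). Open path.

**Shape 2** — `<polygon>` closed polygon, stroke `#008000` → engrave (S148, F4480). Machine vertices: (97.567,154.193) → (28.430,166.534) → (157.301,169.452) → (6.289,72.864) → (97.567,154.193). Closed: final G1 returns to the first vertex.

**Shape 3** — `<rect>` rectangle, stroke `#ff00ff` → score (S604, F2294). Machine vertices: (50.797,116.343) → (94.043,116.343) → (94.043,107.493) → (50.797,107.493) → (50.797,116.343). Closed: final G1 returns to the first vertex.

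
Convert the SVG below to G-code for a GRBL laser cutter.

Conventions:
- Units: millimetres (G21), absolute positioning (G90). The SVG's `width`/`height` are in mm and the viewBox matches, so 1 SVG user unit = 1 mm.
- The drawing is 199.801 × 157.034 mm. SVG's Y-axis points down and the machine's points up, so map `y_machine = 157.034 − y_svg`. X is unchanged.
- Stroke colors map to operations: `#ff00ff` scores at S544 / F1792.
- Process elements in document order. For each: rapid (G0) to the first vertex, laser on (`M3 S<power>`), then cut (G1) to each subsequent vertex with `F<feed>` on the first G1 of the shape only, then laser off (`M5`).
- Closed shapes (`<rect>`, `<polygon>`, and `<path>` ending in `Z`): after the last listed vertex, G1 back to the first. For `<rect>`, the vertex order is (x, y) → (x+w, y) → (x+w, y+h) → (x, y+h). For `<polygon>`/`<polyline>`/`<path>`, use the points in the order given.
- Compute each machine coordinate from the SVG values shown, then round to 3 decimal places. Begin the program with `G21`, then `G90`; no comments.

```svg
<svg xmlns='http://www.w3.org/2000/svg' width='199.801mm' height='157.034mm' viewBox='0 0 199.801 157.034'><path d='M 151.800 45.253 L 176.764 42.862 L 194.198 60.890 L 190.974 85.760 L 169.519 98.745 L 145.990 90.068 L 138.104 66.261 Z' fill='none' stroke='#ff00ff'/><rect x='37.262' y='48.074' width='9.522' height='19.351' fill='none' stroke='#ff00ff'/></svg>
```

Since the viewBox matches the mm dimensions, user units are millimetres directly. The only transform is the Y-flip y_m = 157.034 − y_svg.

Shape 1 is a regular polygon drawn with `<path>`. Its stroke #ff00ff means score at S544, F1792. After flipping Y the toolpath is (151.800,111.781) → (176.764,114.172) → (194.198,96.144) → (190.974,71.274) → (169.519,58.289) → (145.990,66.966) → (138.104,90.773) → (151.800,111.781), returning to the start.

Shape 2 is a rectangle drawn with `<rect>`. Its stroke #ff00ff means score at S544, F1792. After flipping Y the toolpath is (37.262,108.960) → (46.784,108.960) → (46.784,89.609) → (37.262,89.609) → (37.262,108.960), returning to the start.

G21
G90
G0 X151.800 Y111.781
M3 S544
G1 X176.764 Y114.172 F1792
G1 X194.198 Y96.144
G1 X190.974 Y71.274
G1 X169.519 Y58.289
G1 X145.990 Y66.966
G1 X138.104 Y90.773
G1 X151.800 Y111.781
M5
G0 X37.262 Y108.960
M3 S544
G1 X46.784 Y108.960 F1792
G1 X46.784 Y89.609
G1 X37.262 Y89.609
G1 X37.262 Y108.960
M5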